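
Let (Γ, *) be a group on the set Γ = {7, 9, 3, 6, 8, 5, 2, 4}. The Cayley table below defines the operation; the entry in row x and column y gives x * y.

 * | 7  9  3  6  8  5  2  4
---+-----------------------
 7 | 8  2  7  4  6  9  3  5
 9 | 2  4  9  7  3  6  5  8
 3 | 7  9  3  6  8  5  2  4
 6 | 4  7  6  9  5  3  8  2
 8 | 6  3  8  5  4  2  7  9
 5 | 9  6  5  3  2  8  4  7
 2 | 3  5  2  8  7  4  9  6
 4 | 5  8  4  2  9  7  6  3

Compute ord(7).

8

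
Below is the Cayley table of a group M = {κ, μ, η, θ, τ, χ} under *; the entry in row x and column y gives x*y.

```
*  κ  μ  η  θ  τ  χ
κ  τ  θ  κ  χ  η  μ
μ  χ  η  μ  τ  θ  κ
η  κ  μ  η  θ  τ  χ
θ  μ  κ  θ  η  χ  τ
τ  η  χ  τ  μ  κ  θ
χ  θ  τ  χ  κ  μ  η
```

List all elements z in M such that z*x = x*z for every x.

{η}

An element z is central iff its row equals its column in the table.
For θ: θ*κ = μ ≠ χ = κ*θ, so θ ∉ Z.
Checking each element this way leaves Z(M) = {η}.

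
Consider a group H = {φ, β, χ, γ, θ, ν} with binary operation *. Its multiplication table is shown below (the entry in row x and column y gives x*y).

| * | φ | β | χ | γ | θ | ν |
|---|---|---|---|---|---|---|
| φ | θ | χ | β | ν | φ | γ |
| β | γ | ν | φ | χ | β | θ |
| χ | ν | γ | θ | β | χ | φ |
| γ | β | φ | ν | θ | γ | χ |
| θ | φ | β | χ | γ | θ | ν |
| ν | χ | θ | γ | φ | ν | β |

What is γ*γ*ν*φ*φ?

γ*γ = θ
θ*ν = ν
ν*φ = χ
χ*φ = ν

ν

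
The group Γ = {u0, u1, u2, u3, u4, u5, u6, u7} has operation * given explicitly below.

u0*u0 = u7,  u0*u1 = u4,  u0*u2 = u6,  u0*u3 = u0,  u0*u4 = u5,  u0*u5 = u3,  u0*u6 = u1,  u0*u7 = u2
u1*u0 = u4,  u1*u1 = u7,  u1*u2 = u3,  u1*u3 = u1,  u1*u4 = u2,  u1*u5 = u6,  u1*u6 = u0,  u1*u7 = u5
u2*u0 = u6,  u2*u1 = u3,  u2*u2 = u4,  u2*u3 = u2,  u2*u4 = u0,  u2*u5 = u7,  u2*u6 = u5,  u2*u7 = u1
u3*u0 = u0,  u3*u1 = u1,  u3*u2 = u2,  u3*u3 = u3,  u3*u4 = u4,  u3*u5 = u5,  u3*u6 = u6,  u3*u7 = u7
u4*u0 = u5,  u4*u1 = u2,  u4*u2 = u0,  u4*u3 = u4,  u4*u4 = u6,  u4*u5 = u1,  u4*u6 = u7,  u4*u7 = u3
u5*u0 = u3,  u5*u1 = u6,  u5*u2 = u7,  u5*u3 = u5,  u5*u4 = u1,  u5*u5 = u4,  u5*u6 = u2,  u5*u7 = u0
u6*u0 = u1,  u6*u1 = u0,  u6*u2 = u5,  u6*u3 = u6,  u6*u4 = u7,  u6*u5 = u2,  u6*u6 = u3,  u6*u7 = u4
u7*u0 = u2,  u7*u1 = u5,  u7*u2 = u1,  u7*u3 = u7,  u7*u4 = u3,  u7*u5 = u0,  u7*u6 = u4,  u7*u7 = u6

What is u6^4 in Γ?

u3

u6^1 = u6
u6^2 = u6*u6 = u3
u6^3 = u3*u6 = u6
u6^4 = u6*u6 = u3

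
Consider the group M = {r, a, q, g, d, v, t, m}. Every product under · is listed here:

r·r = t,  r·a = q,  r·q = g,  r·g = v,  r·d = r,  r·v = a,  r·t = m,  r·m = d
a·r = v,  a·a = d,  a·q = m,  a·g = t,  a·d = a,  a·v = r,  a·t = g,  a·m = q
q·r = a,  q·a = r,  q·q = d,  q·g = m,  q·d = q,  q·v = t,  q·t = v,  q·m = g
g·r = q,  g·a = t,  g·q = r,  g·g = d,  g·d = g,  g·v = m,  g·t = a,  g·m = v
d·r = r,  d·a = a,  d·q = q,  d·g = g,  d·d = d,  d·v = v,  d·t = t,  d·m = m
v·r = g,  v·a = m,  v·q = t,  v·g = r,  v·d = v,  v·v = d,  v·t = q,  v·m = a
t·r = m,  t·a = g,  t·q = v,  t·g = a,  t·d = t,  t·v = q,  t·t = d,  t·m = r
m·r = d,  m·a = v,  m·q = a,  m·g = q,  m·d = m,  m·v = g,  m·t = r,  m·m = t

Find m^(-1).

r

First locate the identity: row d matches the header, so d is the identity.
Scan row m for d: m·r = d. Hence m^(-1) = r.
(Structurally, M here is isomorphic to the dihedral group D_4.)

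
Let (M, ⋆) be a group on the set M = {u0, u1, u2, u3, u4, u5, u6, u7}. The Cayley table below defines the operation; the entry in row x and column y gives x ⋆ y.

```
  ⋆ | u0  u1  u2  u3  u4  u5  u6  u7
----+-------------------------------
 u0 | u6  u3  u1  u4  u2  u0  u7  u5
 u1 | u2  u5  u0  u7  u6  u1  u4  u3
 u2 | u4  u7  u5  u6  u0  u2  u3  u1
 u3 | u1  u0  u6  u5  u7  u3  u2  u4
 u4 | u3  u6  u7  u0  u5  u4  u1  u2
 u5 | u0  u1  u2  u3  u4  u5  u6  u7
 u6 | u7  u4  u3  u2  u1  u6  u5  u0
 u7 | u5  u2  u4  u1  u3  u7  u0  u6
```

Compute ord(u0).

4

The identity element is u5 (its row matches the header).
u0^1 = u0
u0^2 = u0 ⋆ u0 = u6
u0^3 = u6 ⋆ u0 = u7
u0^4 = u7 ⋆ u0 = u5
The first power of u0 equal to the identity is u0^4, so ord(u0) = 4.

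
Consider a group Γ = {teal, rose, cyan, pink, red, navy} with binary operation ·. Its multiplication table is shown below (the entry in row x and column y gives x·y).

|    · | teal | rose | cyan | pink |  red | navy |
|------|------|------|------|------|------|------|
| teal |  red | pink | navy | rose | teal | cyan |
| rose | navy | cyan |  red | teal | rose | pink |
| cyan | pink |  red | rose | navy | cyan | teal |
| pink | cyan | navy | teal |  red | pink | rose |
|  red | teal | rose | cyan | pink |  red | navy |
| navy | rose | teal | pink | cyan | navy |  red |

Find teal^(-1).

teal

First locate the identity: row red matches the header, so red is the identity.
Scan row teal for red: teal·teal = red. Hence teal^(-1) = teal.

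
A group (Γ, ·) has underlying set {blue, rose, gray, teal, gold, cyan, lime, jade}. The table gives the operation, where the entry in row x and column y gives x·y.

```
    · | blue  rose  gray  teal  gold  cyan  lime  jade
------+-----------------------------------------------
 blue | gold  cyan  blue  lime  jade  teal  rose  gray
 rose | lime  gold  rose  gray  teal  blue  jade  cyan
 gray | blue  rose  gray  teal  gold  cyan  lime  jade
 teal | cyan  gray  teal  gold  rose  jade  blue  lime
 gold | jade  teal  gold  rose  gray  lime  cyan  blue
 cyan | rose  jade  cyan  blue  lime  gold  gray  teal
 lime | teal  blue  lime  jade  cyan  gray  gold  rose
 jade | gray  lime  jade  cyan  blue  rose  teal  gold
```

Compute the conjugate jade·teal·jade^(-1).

rose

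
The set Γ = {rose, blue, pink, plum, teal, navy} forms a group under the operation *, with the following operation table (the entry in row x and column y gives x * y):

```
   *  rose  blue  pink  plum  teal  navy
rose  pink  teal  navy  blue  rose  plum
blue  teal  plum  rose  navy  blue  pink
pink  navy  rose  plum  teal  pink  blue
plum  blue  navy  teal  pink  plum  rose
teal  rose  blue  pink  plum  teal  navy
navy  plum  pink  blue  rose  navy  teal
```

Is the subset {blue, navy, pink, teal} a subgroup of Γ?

No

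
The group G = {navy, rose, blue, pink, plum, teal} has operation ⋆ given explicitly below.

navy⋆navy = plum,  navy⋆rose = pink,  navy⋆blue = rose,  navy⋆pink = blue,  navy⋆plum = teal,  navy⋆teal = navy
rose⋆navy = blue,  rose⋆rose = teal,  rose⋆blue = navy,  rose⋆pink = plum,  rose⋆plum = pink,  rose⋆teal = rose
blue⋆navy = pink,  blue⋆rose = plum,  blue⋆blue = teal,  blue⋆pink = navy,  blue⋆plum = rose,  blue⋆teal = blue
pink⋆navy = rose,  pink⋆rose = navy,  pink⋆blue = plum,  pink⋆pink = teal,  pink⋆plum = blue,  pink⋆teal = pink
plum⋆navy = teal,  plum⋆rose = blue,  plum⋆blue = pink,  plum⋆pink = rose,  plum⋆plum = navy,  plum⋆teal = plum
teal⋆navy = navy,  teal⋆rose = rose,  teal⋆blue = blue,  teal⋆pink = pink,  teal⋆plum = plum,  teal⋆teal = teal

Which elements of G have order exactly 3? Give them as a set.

Identity is teal. Compute the order of each non-identity element by repeated multiplication:
  navy: navy → plum → teal  (order 3)
  rose: rose → teal  (order 2)
  blue: blue → teal  (order 2)
  pink: pink → teal  (order 2)
  plum: plum → navy → teal  (order 3)
Elements of order 3: {navy, plum}.

{navy, plum}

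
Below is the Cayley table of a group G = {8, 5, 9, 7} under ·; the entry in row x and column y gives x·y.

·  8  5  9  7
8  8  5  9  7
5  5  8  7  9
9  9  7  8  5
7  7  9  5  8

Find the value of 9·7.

5

Read row 9, column 7: 9·7 = 5.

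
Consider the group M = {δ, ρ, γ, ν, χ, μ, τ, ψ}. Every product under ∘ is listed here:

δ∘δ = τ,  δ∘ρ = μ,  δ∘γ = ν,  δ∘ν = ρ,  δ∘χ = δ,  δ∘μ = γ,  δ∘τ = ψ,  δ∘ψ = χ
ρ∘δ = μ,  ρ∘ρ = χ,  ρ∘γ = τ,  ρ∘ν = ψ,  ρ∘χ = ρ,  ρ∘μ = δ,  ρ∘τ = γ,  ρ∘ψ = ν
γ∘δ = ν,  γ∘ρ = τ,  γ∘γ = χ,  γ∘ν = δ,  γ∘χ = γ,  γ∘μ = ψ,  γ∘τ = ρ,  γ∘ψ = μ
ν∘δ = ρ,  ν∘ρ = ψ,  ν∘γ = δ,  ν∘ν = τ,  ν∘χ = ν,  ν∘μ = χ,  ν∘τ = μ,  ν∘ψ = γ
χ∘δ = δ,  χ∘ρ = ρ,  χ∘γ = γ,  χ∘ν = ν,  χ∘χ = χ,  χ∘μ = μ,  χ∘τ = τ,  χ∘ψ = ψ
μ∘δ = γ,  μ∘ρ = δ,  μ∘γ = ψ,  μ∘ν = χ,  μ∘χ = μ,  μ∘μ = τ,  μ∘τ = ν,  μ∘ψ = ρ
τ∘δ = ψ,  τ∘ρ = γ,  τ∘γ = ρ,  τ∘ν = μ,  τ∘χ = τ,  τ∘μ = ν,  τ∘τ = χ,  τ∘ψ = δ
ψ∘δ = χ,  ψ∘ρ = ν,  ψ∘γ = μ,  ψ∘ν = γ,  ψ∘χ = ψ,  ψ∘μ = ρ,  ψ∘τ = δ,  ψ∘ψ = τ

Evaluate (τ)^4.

τ^1 = τ
τ^2 = τ ∘ τ = χ
τ^3 = χ ∘ τ = τ
τ^4 = τ ∘ τ = χ

χ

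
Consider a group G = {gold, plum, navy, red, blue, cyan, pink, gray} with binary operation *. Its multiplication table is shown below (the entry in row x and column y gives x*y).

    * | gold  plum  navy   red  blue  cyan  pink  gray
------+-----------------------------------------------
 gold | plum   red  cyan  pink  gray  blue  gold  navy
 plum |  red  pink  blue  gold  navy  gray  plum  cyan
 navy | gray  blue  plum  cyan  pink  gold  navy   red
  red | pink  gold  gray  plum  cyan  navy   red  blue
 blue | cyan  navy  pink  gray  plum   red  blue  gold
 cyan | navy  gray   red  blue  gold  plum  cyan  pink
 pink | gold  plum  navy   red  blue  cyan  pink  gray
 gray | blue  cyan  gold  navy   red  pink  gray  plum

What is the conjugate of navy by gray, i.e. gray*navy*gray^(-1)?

The identity is pink. In row gray, the entry pink sits in column cyan, so gray^(-1) = cyan.
gray*navy = gold
gold*cyan = blue

blue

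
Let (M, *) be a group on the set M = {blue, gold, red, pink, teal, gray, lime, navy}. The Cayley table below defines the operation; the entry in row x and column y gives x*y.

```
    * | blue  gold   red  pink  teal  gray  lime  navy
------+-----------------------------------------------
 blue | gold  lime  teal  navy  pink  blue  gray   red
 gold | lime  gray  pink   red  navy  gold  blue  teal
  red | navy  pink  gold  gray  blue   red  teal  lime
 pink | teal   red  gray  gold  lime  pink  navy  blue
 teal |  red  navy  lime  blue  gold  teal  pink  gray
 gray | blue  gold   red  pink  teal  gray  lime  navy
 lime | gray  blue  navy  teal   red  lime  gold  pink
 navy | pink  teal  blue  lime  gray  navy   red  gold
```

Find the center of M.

{gold, gray}

An element z is central iff its row equals its column in the table.
For pink: pink*navy = blue ≠ lime = navy*pink, so pink ∉ Z.
Checking each element this way leaves Z(M) = {gold, gray}.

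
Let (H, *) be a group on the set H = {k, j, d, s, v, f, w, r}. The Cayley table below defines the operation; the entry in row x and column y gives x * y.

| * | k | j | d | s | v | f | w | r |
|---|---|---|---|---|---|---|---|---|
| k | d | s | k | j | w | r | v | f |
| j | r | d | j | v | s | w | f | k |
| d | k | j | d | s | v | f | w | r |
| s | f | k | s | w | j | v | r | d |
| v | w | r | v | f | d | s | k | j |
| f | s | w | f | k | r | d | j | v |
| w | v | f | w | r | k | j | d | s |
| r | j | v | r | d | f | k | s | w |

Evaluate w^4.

w^1 = w
w^2 = w * w = d
w^3 = d * w = w
w^4 = w * w = d
(Structurally, H here is isomorphic to the dihedral group D_4.)

d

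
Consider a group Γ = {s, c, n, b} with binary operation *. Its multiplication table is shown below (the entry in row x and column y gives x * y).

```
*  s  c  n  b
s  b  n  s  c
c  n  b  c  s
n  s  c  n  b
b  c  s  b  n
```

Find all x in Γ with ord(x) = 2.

Identity is n. Compute the order of each non-identity element by repeated multiplication:
  s: s → b → c → n  (order 4)
  c: c → b → s → n  (order 4)
  b: b → n  (order 2)
Elements of order 2: {b}.

{b}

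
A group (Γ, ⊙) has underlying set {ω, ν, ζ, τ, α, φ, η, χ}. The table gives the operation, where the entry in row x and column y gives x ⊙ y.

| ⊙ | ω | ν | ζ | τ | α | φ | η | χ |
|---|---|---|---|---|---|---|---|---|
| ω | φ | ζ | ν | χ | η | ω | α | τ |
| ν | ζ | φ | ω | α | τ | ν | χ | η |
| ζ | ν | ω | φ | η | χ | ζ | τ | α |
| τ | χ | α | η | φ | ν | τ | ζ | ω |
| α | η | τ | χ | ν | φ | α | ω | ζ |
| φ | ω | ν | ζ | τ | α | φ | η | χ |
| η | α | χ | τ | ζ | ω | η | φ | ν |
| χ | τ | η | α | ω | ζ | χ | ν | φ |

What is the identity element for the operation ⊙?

The identity e satisfies e ⊙ x = x for all x, so its row in the table reproduces the column headers.
Row φ reads: ω, ν, ζ, τ, α, φ, η, χ — exactly the header order. So φ is the identity.

φ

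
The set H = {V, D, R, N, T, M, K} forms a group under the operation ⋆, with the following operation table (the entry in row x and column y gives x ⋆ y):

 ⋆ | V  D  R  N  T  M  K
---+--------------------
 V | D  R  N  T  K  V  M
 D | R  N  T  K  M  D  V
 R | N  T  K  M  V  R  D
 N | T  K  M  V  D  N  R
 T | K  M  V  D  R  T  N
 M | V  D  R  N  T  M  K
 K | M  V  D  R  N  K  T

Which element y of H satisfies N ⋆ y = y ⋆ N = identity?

First locate the identity: row M matches the header, so M is the identity.
Scan row N for M: N ⋆ R = M. Hence N^(-1) = R.

R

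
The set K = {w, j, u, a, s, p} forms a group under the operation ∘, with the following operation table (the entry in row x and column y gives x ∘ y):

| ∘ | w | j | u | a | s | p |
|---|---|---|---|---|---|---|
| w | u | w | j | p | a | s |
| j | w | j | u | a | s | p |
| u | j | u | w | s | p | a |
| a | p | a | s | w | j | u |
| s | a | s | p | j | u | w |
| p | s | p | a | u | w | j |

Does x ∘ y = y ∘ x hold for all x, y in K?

Yes

Check whether the table is symmetric across its main diagonal.
Every entry (row x, col y) equals the entry (row y, col x), so K is abelian.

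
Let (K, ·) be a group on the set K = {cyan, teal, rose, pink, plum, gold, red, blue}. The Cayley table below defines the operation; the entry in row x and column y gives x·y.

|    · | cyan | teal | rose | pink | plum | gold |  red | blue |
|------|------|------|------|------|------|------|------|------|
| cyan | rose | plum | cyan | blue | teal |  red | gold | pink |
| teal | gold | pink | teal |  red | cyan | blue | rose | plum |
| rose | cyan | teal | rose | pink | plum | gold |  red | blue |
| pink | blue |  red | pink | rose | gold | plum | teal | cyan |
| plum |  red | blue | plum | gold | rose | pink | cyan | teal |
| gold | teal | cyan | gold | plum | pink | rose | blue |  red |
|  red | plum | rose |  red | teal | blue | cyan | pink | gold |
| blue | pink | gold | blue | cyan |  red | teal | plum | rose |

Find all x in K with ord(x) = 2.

Identity is rose. Compute the order of each non-identity element by repeated multiplication:
  cyan: cyan → rose  (order 2)
  teal: teal → pink → red → rose  (order 4)
  pink: pink → rose  (order 2)
  plum: plum → rose  (order 2)
  gold: gold → rose  (order 2)
  red: red → pink → teal → rose  (order 4)
  blue: blue → rose  (order 2)
Elements of order 2: {blue, cyan, gold, pink, plum}.

{blue, cyan, gold, pink, plum}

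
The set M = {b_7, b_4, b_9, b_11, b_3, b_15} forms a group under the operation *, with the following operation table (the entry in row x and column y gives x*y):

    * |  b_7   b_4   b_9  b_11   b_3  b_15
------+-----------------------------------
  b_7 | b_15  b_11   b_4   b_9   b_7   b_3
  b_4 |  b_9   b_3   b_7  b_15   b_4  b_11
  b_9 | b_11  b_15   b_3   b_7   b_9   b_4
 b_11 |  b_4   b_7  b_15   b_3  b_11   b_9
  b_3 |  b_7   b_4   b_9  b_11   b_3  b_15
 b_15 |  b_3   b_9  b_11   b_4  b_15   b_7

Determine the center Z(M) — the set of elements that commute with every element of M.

An element z is central iff its row equals its column in the table.
For b_11: b_11*b_15 = b_9 ≠ b_4 = b_15*b_11, so b_11 ∉ Z.
Checking each element this way leaves Z(M) = {b_3}.
(Structurally, M here is isomorphic to the symmetric group S_3.)

{b_3}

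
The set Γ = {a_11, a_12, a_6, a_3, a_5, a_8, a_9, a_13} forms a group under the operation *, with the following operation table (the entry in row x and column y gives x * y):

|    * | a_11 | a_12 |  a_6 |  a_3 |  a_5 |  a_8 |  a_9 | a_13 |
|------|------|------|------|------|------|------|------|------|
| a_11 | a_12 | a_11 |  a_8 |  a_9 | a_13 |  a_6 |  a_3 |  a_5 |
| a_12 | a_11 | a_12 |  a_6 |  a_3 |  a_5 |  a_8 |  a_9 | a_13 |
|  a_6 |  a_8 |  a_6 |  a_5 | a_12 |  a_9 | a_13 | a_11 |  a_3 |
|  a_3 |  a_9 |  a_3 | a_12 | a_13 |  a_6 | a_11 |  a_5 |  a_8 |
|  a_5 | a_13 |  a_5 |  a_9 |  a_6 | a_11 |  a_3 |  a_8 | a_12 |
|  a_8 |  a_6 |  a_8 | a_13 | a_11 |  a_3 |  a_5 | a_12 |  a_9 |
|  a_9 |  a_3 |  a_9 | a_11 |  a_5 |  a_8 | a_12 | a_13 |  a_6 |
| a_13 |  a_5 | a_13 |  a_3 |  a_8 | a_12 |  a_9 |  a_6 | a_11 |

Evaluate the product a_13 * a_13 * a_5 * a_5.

a_13 * a_13 = a_11
a_11 * a_5 = a_13
a_13 * a_5 = a_12

a_12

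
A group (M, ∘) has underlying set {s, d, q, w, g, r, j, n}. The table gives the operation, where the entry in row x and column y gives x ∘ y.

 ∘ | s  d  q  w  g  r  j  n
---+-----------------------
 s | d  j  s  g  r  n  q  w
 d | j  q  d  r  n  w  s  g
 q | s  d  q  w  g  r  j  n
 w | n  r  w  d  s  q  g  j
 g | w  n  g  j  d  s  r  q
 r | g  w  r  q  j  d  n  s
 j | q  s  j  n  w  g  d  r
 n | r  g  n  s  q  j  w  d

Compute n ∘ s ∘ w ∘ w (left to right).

n ∘ s = r
r ∘ w = q
q ∘ w = w

w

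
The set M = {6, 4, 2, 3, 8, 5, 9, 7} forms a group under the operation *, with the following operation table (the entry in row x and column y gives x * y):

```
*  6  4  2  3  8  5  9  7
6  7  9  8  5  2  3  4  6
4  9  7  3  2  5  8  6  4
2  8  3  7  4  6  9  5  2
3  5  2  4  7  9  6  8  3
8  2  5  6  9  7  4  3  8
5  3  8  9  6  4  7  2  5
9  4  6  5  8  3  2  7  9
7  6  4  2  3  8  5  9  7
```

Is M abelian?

Check whether the table is symmetric across its main diagonal.
Every entry (row x, col y) equals the entry (row y, col x), so M is abelian.
(In fact M ≅ the elementary abelian group (Z_2)^3.)

Yes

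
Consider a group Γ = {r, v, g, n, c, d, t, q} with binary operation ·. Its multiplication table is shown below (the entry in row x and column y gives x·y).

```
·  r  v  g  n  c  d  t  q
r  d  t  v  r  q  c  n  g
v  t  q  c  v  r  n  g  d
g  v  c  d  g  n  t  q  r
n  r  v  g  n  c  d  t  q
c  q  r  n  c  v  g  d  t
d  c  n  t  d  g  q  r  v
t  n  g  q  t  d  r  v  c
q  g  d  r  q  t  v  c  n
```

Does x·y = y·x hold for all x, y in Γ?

Yes

Check whether the table is symmetric across its main diagonal.
Every entry (row x, col y) equals the entry (row y, col x), so Γ is abelian.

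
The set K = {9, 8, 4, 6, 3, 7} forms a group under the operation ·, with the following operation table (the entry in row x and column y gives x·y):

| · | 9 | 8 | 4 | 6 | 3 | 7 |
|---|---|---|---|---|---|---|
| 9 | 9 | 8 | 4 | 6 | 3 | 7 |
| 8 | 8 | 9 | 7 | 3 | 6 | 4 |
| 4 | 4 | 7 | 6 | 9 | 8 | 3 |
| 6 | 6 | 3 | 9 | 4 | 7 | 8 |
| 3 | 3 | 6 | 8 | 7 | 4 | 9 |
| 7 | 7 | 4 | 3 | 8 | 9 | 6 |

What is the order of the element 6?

3

The identity element is 9 (its row matches the header).
6^1 = 6
6^2 = 6·6 = 4
6^3 = 4·6 = 9
The first power of 6 equal to the identity is 6^3, so ord(6) = 3.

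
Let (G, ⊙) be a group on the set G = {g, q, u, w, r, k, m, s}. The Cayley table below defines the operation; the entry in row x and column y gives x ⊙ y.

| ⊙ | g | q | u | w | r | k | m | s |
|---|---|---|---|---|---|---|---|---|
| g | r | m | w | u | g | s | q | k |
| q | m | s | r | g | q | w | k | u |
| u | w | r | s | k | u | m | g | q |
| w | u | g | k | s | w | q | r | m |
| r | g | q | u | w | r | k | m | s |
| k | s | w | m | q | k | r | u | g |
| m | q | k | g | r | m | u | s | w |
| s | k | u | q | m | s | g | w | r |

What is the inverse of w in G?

m

First locate the identity: row r matches the header, so r is the identity.
Scan row w for r: w ⊙ m = r. Hence w^(-1) = m.
(Structurally, G here is isomorphic to Z_2 x Z_4.)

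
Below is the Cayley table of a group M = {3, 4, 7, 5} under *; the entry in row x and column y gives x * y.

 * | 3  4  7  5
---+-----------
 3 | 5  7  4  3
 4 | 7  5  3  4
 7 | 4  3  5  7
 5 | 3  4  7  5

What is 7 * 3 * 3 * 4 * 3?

7 * 3 = 4
4 * 3 = 7
7 * 4 = 3
3 * 3 = 5

5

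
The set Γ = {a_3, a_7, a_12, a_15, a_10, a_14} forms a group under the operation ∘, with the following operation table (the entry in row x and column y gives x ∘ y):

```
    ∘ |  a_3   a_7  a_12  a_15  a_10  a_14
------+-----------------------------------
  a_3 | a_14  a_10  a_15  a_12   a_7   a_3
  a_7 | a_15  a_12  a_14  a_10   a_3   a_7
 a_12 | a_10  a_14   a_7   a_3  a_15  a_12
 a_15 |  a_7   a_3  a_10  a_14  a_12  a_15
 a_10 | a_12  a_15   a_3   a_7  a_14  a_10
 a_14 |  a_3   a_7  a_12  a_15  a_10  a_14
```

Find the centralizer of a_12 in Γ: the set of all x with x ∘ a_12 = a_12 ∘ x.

{a_12, a_14, a_7}

Compare row a_12 with column a_12 entry by entry.
a_7 ∘ a_12 = a_14 = a_12 ∘ a_7, so a_7 commutes with a_12.
a_3 ∘ a_12 = a_15 but a_12 ∘ a_3 = a_10, so a_3 does not.
Collecting the elements that commute with a_12: C(a_12) = {a_12, a_14, a_7}.
(Structurally, Γ here is isomorphic to the symmetric group S_3.)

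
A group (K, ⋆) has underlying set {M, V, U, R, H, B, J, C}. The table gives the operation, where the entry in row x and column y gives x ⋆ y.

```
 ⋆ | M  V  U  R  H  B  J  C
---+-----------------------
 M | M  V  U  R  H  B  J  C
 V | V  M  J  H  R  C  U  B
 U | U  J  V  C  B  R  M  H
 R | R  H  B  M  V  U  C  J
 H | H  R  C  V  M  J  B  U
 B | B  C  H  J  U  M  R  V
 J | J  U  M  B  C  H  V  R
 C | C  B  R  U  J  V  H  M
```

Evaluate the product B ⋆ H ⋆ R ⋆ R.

U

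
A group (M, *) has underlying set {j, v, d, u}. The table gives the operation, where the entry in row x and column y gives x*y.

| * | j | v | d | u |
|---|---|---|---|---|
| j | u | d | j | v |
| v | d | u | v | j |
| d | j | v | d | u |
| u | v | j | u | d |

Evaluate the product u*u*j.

j

u*u = d
d*j = j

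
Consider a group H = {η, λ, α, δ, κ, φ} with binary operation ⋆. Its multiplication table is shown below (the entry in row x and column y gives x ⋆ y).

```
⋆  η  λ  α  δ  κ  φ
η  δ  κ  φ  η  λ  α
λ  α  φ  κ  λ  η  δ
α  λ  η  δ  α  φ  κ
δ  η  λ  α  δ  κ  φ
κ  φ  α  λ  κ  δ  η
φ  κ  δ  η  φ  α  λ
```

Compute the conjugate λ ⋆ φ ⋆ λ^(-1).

The identity is δ. In row λ, the entry δ sits in column φ, so λ^(-1) = φ.
λ ⋆ φ = δ
δ ⋆ φ = φ

φ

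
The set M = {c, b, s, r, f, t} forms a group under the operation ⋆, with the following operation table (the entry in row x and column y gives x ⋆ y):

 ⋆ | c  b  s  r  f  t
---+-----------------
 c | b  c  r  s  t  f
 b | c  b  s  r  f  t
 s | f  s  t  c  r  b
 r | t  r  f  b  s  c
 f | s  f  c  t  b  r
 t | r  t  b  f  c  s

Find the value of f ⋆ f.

b

Read row f, column f: f ⋆ f = b.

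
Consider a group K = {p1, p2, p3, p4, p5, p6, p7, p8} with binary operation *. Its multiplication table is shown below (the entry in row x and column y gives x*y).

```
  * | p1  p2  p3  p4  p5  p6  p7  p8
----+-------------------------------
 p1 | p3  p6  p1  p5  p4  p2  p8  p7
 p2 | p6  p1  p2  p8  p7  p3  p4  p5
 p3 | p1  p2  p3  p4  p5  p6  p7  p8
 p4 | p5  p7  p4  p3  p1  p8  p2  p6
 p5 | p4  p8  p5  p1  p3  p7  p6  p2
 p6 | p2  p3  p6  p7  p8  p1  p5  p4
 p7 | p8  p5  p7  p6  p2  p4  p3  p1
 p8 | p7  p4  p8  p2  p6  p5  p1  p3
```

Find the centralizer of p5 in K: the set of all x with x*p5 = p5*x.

{p1, p3, p4, p5}

Compare row p5 with column p5 entry by entry.
p4*p5 = p1 = p5*p4, so p4 commutes with p5.
p7*p5 = p2 but p5*p7 = p6, so p7 does not.
Collecting the elements that commute with p5: C(p5) = {p1, p3, p4, p5}.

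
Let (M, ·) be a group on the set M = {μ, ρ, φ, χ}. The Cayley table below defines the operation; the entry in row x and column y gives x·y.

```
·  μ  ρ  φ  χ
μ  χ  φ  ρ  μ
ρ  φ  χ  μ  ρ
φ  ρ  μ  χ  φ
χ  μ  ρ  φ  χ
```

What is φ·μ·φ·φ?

φ·μ = ρ
ρ·φ = μ
μ·φ = ρ
(Structurally, M here is isomorphic to the Klein four-group V_4.)

ρ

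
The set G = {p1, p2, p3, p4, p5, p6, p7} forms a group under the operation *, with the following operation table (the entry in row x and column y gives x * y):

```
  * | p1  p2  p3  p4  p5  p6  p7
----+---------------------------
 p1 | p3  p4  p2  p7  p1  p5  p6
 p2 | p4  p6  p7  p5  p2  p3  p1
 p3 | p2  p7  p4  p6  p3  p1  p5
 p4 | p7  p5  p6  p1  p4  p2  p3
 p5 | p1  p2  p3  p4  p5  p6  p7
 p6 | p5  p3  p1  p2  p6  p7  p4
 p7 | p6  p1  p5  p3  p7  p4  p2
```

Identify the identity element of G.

p5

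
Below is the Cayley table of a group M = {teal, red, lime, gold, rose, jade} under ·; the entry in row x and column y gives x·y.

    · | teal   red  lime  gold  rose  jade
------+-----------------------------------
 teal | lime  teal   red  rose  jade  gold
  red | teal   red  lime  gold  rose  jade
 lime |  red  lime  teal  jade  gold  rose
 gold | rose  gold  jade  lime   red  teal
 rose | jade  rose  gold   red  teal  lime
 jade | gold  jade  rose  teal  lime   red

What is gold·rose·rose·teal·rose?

lime

gold·rose = red
red·rose = rose
rose·teal = jade
jade·rose = lime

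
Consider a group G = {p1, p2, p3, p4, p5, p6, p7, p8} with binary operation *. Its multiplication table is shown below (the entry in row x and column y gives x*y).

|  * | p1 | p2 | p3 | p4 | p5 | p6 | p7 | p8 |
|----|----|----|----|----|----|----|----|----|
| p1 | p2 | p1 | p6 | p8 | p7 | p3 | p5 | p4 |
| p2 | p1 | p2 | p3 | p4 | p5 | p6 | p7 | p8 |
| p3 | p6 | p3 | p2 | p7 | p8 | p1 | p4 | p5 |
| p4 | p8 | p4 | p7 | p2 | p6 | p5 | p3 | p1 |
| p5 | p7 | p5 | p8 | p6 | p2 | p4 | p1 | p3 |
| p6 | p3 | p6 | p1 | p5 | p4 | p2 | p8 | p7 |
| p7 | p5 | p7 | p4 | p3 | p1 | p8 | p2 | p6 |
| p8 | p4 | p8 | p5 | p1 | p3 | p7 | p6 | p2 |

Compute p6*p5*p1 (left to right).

p6*p5 = p4
p4*p1 = p8

p8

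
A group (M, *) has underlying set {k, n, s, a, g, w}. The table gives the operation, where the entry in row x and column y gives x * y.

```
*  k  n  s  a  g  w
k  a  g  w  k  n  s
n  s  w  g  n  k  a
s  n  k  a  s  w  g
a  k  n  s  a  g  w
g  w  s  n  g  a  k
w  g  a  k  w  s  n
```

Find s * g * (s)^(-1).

The identity is a. In row s, the entry a sits in column s, so s^(-1) = s.
s * g = w
w * s = k

k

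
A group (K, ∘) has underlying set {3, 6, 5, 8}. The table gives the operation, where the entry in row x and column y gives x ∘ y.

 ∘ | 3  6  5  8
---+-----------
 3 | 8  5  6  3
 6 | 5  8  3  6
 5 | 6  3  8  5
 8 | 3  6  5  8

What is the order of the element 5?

The identity element is 8 (its row matches the header).
5^1 = 5
5^2 = 5 ∘ 5 = 8
The first power of 5 equal to the identity is 5^2, so ord(5) = 2.

2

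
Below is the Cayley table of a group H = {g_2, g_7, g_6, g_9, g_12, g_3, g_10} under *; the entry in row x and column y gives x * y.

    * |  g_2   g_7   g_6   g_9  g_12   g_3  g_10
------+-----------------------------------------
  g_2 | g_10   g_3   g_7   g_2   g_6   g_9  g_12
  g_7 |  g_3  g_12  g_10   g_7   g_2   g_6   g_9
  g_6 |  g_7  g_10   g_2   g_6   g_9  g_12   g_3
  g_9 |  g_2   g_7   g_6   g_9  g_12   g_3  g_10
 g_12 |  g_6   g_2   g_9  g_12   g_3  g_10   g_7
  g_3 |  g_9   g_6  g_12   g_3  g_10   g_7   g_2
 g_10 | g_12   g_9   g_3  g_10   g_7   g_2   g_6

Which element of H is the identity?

g_9

The identity e satisfies e * x = x for all x, so its row in the table reproduces the column headers.
Row g_9 reads: g_2, g_7, g_6, g_9, g_12, g_3, g_10 — exactly the header order. So g_9 is the identity.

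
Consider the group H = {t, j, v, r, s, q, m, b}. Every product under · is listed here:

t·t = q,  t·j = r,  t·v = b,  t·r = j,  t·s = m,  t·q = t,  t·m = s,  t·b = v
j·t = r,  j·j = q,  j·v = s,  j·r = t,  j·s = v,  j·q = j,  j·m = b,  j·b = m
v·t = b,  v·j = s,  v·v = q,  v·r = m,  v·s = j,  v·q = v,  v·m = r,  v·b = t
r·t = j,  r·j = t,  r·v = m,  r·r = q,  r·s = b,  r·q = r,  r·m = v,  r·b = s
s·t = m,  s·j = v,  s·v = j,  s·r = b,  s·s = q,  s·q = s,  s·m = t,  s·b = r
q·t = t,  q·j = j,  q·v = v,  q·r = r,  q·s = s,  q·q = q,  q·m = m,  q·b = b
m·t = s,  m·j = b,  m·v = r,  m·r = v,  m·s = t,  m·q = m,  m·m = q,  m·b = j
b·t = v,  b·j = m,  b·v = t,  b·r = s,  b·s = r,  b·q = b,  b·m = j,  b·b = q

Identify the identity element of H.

q

The identity e satisfies e·x = x for all x, so its row in the table reproduces the column headers.
Row q reads: t, j, v, r, s, q, m, b — exactly the header order. So q is the identity.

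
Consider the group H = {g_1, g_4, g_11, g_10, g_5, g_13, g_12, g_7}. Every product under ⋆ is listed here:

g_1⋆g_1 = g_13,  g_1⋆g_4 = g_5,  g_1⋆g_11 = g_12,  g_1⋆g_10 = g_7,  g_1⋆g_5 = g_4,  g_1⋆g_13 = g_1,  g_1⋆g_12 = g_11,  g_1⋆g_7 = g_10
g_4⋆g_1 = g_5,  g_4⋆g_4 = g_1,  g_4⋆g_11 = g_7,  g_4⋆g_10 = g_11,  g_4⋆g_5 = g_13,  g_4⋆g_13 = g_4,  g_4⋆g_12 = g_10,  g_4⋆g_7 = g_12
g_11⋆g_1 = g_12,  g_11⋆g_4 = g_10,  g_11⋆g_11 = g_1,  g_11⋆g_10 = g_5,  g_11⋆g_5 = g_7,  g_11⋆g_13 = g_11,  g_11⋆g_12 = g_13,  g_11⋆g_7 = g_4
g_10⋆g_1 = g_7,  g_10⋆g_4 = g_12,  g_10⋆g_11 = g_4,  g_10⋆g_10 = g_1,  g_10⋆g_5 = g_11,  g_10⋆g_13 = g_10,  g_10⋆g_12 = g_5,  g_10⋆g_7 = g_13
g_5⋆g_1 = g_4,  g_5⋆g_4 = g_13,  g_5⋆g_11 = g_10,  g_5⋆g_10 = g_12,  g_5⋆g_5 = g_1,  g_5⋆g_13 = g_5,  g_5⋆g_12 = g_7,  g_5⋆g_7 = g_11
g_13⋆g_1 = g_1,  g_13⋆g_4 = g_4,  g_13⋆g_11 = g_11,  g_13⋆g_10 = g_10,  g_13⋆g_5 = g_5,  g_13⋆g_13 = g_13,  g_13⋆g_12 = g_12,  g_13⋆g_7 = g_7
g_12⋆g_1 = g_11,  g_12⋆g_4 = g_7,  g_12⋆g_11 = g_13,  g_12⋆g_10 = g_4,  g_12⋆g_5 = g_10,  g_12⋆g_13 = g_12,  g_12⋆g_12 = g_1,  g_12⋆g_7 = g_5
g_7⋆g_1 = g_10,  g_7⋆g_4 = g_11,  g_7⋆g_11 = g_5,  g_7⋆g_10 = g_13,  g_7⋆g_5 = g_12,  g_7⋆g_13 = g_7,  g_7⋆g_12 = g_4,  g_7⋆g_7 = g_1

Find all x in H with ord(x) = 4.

Identity is g_13. Compute the order of each non-identity element by repeated multiplication:
  g_1: g_1 → g_13  (order 2)
  g_4: g_4 → g_1 → g_5 → g_13  (order 4)
  g_11: g_11 → g_1 → g_12 → g_13  (order 4)
  g_10: g_10 → g_1 → g_7 → g_13  (order 4)
  g_5: g_5 → g_1 → g_4 → g_13  (order 4)
  g_12: g_12 → g_1 → g_11 → g_13  (order 4)
  g_7: g_7 → g_1 → g_10 → g_13  (order 4)
Elements of order 4: {g_10, g_11, g_12, g_4, g_5, g_7}.

{g_10, g_11, g_12, g_4, g_5, g_7}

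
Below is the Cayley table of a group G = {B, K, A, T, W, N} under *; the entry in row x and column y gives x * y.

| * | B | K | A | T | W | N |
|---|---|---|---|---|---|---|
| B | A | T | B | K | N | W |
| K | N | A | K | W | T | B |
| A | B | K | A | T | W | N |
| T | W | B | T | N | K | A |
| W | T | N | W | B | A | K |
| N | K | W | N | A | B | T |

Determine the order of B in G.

The identity element is A (its row matches the header).
B^1 = B
B^2 = B * B = A
The first power of B equal to the identity is B^2, so ord(B) = 2.

2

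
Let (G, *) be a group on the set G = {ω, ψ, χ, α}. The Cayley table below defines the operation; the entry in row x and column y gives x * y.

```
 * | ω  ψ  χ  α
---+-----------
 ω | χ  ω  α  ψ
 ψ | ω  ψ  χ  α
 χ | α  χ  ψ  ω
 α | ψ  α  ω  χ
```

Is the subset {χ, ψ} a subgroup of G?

{χ, ψ} contains the identity ψ.
Checking products: every product of two elements of {χ, ψ} (read from the table) lies in {χ, ψ}, so the set is closed.
In a finite group, a nonempty closed subset is a subgroup. So {χ, ψ} ≤ G.

Yes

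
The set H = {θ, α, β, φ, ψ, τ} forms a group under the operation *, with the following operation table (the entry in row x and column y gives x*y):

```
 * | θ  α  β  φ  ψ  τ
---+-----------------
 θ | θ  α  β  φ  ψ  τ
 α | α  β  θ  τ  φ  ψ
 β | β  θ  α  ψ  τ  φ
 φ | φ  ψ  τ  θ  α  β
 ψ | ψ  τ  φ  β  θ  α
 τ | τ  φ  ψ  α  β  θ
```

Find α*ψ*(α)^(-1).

τ

The identity is θ. In row α, the entry θ sits in column β, so α^(-1) = β.
α*ψ = φ
φ*β = τ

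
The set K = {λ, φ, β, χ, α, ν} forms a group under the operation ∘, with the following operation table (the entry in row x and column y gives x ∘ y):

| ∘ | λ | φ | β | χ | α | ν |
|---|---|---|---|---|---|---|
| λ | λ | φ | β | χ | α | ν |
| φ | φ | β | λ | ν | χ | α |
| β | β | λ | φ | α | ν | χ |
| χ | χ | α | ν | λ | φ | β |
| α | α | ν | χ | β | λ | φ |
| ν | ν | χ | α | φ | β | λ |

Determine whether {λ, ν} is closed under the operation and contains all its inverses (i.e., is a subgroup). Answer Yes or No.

{λ, ν} contains the identity λ.
Checking products: every product of two elements of {λ, ν} (read from the table) lies in {λ, ν}, so the set is closed.
In a finite group, a nonempty closed subset is a subgroup. So {λ, ν} ≤ K.

Yes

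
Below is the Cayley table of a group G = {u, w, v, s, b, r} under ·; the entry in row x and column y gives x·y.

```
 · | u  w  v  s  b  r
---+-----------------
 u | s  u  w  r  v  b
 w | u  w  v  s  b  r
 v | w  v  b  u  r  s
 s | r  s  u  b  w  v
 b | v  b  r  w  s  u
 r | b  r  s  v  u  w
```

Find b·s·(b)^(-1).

The identity is w. In row b, the entry w sits in column s, so b^(-1) = s.
b·s = w
w·s = s

s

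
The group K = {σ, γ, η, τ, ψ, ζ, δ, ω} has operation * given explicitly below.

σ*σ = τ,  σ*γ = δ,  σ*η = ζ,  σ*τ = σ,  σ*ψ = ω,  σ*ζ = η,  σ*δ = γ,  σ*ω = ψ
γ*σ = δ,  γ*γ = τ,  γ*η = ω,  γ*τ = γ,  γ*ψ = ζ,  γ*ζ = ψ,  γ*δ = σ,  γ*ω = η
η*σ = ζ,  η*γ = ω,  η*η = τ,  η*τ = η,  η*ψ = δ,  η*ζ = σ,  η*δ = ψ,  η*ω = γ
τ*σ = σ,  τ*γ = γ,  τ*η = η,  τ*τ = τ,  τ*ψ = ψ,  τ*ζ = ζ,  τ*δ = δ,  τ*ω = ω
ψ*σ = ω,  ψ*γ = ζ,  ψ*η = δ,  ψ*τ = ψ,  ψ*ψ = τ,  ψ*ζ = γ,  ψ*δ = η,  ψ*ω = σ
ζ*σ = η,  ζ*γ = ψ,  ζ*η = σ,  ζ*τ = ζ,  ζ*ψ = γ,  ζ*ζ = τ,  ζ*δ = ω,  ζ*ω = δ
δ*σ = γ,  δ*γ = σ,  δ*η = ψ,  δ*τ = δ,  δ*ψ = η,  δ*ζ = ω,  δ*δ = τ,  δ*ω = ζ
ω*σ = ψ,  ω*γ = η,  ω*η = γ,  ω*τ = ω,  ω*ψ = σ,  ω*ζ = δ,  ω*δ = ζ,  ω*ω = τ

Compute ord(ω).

The identity element is τ (its row matches the header).
ω^1 = ω
ω^2 = ω*ω = τ
The first power of ω equal to the identity is ω^2, so ord(ω) = 2.

2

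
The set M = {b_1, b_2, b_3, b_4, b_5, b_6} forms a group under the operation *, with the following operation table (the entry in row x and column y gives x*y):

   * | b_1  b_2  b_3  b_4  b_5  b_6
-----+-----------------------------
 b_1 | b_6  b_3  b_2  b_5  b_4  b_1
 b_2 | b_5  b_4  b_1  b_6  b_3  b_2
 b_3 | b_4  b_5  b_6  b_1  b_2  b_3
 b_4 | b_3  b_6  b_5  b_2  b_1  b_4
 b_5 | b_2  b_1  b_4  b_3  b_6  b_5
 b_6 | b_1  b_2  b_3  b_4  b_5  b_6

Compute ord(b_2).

3

The identity element is b_6 (its row matches the header).
b_2^1 = b_2
b_2^2 = b_2*b_2 = b_4
b_2^3 = b_4*b_2 = b_6
The first power of b_2 equal to the identity is b_2^3, so ord(b_2) = 3.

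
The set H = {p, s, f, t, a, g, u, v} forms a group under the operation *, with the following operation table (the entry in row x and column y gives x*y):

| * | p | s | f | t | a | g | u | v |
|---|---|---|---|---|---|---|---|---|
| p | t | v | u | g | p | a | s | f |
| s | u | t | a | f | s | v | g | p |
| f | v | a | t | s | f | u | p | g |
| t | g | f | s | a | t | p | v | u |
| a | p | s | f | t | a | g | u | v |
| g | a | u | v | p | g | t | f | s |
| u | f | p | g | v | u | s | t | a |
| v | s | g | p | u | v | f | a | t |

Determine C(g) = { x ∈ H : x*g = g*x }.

{a, g, p, t}

Compare row g with column g entry by entry.
p*g = a = g*p, so p commutes with g.
u*g = s but g*u = f, so u does not.
Collecting the elements that commute with g: C(g) = {a, g, p, t}.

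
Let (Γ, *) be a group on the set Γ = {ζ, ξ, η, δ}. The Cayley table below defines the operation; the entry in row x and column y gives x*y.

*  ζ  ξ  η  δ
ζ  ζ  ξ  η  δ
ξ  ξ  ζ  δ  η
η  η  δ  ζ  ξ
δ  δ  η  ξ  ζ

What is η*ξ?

Read row η, column ξ: η*ξ = δ.
(Structurally, Γ here is isomorphic to the Klein four-group V_4.)

δ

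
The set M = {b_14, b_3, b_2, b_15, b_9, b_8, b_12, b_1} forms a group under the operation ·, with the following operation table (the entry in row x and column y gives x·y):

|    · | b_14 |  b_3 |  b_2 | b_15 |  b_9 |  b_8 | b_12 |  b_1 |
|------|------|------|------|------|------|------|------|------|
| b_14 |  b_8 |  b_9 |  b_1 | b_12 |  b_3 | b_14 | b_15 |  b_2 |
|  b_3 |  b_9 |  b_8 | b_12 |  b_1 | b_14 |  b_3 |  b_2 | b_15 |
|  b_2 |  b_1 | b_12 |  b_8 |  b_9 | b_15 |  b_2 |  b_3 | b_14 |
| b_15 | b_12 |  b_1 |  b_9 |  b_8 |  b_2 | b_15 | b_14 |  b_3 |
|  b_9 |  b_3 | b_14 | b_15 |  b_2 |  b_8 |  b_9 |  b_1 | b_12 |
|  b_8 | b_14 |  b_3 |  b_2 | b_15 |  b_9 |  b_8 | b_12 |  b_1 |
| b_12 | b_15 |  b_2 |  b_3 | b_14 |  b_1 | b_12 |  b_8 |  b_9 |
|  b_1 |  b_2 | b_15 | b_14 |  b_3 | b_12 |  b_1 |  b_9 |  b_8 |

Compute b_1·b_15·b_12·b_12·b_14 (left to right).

b_9

b_1·b_15 = b_3
b_3·b_12 = b_2
b_2·b_12 = b_3
b_3·b_14 = b_9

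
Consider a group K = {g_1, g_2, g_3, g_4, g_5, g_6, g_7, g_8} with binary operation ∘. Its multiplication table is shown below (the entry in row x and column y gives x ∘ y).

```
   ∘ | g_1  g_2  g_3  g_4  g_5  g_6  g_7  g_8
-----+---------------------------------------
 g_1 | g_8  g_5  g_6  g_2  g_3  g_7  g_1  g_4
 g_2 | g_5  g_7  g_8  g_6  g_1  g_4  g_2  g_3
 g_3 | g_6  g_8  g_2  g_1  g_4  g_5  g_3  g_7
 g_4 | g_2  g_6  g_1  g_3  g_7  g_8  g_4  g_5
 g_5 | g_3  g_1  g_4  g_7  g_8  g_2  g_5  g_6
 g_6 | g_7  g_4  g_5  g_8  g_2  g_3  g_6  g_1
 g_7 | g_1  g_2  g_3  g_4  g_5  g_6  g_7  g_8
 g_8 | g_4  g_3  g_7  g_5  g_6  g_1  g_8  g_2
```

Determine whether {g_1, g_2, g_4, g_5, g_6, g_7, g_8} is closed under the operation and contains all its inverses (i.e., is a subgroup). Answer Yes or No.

No

g_5 ∘ g_1 = g_3, which is not in {g_1, g_2, g_4, g_5, g_6, g_7, g_8}.
The subset is not closed under ∘, so it is not a subgroup.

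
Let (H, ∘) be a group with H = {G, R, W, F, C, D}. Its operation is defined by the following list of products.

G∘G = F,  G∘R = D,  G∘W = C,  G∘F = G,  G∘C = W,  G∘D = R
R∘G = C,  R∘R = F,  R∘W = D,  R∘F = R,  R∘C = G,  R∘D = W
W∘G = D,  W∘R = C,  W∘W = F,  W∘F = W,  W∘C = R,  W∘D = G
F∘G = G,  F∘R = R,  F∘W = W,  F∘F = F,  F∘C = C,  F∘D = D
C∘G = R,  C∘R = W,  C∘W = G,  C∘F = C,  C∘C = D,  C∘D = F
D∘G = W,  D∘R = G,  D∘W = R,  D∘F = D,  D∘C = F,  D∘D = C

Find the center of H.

{F}

An element z is central iff its row equals its column in the table.
For W: W ∘ D = G ≠ R = D ∘ W, so W ∉ Z.
Checking each element this way leaves Z(H) = {F}.
(Structurally, H here is isomorphic to the symmetric group S_3.)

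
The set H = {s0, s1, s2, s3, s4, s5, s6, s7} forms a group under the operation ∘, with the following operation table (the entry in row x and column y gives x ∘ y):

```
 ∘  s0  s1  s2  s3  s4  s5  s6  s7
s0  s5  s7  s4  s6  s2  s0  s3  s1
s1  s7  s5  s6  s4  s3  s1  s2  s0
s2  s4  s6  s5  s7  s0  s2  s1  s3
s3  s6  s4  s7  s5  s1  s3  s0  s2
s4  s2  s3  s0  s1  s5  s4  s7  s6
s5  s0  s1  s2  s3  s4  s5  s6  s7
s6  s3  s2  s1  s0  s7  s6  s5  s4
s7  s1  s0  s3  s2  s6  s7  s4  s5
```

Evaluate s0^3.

s0

s0^1 = s0
s0^2 = s0 ∘ s0 = s5
s0^3 = s5 ∘ s0 = s0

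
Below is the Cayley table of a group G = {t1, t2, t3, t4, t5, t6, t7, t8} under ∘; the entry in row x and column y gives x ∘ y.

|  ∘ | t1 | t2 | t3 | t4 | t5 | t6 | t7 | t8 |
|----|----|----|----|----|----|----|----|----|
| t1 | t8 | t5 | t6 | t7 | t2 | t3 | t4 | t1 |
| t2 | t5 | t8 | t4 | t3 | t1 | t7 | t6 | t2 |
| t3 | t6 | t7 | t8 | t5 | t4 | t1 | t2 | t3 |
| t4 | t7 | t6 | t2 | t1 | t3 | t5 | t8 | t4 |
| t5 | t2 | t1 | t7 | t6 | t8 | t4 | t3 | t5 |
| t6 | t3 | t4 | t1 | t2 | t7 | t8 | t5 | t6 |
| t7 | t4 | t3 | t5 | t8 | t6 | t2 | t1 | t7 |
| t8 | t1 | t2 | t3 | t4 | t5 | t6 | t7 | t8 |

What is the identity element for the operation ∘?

The identity e satisfies e ∘ x = x for all x, so its row in the table reproduces the column headers.
Row t8 reads: t1, t2, t3, t4, t5, t6, t7, t8 — exactly the header order. So t8 is the identity.
(Structurally, G here is isomorphic to the dihedral group D_4.)

t8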